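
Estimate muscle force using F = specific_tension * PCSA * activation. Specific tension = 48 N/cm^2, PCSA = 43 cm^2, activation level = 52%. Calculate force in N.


F = sigma * PCSA * activation
F = 48 * 43 * 0.52
F = 1073 N


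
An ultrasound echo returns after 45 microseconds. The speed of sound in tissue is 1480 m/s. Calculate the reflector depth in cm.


depth = c * t / 2
t = 45 us = 4.5000e-05 s
depth = 1480 * 4.5000e-05 / 2
depth = 0.0333 m = 3.33 cm


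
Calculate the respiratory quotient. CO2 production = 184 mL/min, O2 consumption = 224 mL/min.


RQ = VCO2 / VO2
RQ = 184 / 224
RQ = 0.8214


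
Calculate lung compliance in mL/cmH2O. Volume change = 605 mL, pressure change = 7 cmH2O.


C = dV / dP
C = 605 / 7
C = 86.43 mL/cmH2O


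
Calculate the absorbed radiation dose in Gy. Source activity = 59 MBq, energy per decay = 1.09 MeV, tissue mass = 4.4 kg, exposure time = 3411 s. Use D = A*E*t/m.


A = 59 MBq = 5.9000e+07 Bq
E = 1.09 MeV = 1.74618e-13 J
D = A*E*t/m = 5.9000e+07*1.74618e-13*3411/4.4
D = 0.007987 Gy


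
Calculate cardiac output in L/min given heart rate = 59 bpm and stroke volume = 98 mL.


CO = HR * SV
CO = 59 * 98 / 1000
CO = 5.782 L/min


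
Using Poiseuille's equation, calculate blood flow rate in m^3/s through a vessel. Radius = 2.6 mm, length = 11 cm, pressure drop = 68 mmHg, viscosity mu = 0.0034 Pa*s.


Q = pi*r^4*dP / (8*mu*L)
r = 0.0026 m, L = 0.11 m
dP = 68 mmHg = 9065.896 Pa
Q = 4.3500e-04 m^3/s


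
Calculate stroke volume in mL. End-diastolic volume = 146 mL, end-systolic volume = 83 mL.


SV = EDV - ESV
SV = 146 - 83
SV = 63 mL


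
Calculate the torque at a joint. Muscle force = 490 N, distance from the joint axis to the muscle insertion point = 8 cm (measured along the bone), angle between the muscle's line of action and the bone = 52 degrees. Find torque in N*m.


Torque = F * d * sin(theta)   (moment arm = d*sin(theta))
d = 8 cm = 0.08 m
Torque = 490 * 0.08 * sin(52)
Torque = 30.89 N*m


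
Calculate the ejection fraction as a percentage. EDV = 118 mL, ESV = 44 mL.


SV = EDV - ESV = 118 - 44 = 74 mL
EF = SV/EDV * 100 = 74/118 * 100
EF = 62.71%


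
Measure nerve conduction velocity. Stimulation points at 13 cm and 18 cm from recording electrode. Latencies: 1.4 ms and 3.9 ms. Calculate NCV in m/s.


Distance = (18 - 13) / 100 = 0.05 m
dt = (3.9 - 1.4) / 1000 = 0.0025 s
NCV = dist / dt = 20 m/s


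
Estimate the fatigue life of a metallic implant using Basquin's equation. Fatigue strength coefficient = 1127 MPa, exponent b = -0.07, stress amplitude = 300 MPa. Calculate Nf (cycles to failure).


sigma_a = sigma_f' * (2Nf)^b
2Nf = (sigma_a/sigma_f')^(1/b)
2Nf = (300/1127)^(1/-0.07)
2Nf = 1.6272961e+08
Nf = 8.1365e+07


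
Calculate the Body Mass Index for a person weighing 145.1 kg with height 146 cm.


BMI = weight / height^2
height = 146 cm = 1.46 m
BMI = 145.1 / 1.46^2
BMI = 68.07 kg/m^2


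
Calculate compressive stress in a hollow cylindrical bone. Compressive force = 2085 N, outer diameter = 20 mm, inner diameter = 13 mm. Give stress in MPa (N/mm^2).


A = pi*(r_o^2 - r_i^2)
r_o = 10 mm, r_i = 6.5 mm
A = 181.427 mm^2
sigma = F/A = 2085 / 181.427
sigma = 11.49 MPa


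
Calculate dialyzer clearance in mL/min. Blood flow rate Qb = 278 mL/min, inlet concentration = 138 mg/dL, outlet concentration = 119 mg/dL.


K = Qb * (Cb_in - Cb_out) / Cb_in
K = 278 * (138 - 119) / 138
K = 38.28 mL/min


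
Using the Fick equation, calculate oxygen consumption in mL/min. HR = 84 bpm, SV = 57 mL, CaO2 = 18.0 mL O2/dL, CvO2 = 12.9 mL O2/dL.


CO = HR*SV = 84*57/1000 = 4.788 L/min
a-v O2 diff = 18.0 - 12.9 = 5.1 mL/dL
VO2 = CO * (CaO2-CvO2) * 10 dL/L
VO2 = 4.788 * 5.1 * 10
VO2 = 244.2 mL/min


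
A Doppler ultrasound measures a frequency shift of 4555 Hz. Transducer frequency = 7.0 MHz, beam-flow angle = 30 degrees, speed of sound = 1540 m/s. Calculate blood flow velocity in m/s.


v = fd * c / (2 * f0 * cos(theta))
v = 4555 * 1540 / (2 * 7.0000e+06 * cos(30))
v = 0.5786 m/s


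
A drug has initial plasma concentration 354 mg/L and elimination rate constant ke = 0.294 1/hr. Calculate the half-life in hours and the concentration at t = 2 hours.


t_half = ln(2) / ke = 0.693147 / 0.294 = 2.358 hr
C(t) = C0 * exp(-ke*t) = 354 * exp(-0.294*2)
C(2) = 196.6 mg/L


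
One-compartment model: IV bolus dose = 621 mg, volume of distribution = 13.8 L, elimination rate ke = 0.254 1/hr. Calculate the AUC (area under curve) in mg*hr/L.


C0 = Dose/Vd = 621/13.8 = 45 mg/L
AUC = C0/ke = 45/0.254
AUC = 177.2 mg*hr/L


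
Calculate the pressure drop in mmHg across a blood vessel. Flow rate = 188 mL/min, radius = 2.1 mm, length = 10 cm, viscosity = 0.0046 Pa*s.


dP = 8*mu*L*Q / (pi*r^4)
Q = 188 mL/min = 3.13333e-06 m^3/s
dP = 188.724 Pa = 188.724 / 133.322 mmHg = 1.416 mmHg


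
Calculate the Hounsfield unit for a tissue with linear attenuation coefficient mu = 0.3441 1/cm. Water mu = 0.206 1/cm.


HU = ((mu_tissue - mu_water) / mu_water) * 1000
HU = ((0.3441 - 0.206) / 0.206) * 1000
HU = 670.4


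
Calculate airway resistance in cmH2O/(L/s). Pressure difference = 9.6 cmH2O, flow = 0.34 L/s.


R = dP / flow
R = 9.6 / 0.34
R = 28.24 cmH2O/(L/s)


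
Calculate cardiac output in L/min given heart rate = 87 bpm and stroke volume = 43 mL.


CO = HR * SV
CO = 87 * 43 / 1000
CO = 3.741 L/min


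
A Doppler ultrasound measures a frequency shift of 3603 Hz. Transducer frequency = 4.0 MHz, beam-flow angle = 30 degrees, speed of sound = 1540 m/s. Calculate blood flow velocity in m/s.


v = fd * c / (2 * f0 * cos(theta))
v = 3603 * 1540 / (2 * 4.0000e+06 * cos(30))
v = 0.8009 m/s


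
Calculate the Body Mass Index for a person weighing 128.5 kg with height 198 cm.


BMI = weight / height^2
height = 198 cm = 1.98 m
BMI = 128.5 / 1.98^2
BMI = 32.78 kg/m^2


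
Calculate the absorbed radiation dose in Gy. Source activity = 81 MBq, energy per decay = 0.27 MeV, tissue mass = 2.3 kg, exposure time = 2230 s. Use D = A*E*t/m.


A = 81 MBq = 8.1000e+07 Bq
E = 0.27 MeV = 4.3254e-14 J
D = A*E*t/m = 8.1000e+07*4.3254e-14*2230/2.3
D = 0.003397 Gy


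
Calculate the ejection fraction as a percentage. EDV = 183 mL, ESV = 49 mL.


SV = EDV - ESV = 183 - 49 = 134 mL
EF = SV/EDV * 100 = 134/183 * 100
EF = 73.22%


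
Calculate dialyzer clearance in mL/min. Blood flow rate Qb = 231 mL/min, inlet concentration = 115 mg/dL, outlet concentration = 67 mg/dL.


K = Qb * (Cb_in - Cb_out) / Cb_in
K = 231 * (115 - 67) / 115
K = 96.42 mL/min


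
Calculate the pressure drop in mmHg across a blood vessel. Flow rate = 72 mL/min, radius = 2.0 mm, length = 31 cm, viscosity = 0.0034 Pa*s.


dP = 8*mu*L*Q / (pi*r^4)
Q = 72 mL/min = 1.2e-06 m^3/s
dP = 201.299 Pa = 201.299 / 133.322 mmHg = 1.51 mmHg


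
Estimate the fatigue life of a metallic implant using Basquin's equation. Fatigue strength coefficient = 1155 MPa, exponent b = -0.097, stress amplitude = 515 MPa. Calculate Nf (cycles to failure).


sigma_a = sigma_f' * (2Nf)^b
2Nf = (sigma_a/sigma_f')^(1/b)
2Nf = (515/1155)^(1/-0.097)
2Nf = 4132.7067
Nf = 2066


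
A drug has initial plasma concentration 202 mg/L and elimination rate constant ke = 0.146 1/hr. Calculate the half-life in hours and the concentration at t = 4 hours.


t_half = ln(2) / ke = 0.693147 / 0.146 = 4.748 hr
C(t) = C0 * exp(-ke*t) = 202 * exp(-0.146*4)
C(4) = 112.6 mg/L


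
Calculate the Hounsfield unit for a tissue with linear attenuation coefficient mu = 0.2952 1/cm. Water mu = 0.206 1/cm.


HU = ((mu_tissue - mu_water) / mu_water) * 1000
HU = ((0.2952 - 0.206) / 0.206) * 1000
HU = 433


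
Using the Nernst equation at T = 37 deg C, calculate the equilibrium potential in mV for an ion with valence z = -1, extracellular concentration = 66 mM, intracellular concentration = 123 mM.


E = (RT/(zF)) * ln(C_out/C_in)
T = 37 + 273.15 = 310.15 K
E = (8.314 * 310.15 / (-1 * 96485)) * ln(66/123)
E = 16.64 mV


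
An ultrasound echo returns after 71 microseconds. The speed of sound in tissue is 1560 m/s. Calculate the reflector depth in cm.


depth = c * t / 2
t = 71 us = 7.1000e-05 s
depth = 1560 * 7.1000e-05 / 2
depth = 0.05538 m = 5.538 cm


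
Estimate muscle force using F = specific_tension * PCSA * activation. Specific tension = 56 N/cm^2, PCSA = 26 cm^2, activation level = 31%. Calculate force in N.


F = sigma * PCSA * activation
F = 56 * 26 * 0.31
F = 451.4 N


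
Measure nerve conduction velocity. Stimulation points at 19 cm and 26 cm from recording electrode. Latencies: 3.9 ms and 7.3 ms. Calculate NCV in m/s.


Distance = (26 - 19) / 100 = 0.07 m
dt = (7.3 - 3.9) / 1000 = 0.0034 s
NCV = dist / dt = 20.59 m/s


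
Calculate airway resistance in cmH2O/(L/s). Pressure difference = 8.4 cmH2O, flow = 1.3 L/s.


R = dP / flow
R = 8.4 / 1.3
R = 6.462 cmH2O/(L/s)


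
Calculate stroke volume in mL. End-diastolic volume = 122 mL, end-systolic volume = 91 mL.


SV = EDV - ESV
SV = 122 - 91
SV = 31 mL


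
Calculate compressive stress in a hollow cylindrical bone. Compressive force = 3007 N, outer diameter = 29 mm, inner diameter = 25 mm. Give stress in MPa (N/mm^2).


A = pi*(r_o^2 - r_i^2)
r_o = 14.5 mm, r_i = 12.5 mm
A = 169.646 mm^2
sigma = F/A = 3007 / 169.646
sigma = 17.73 MPa


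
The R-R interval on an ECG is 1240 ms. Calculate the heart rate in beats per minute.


HR = 60 / RR_interval(s)
RR = 1240 ms = 1.24 s
HR = 60 / 1.24 = 48.39 bpm


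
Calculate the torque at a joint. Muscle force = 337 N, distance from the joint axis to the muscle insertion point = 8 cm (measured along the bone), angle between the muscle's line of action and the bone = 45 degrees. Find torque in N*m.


Torque = F * d * sin(theta)   (moment arm = d*sin(theta))
d = 8 cm = 0.08 m
Torque = 337 * 0.08 * sin(45)
Torque = 19.06 N*m


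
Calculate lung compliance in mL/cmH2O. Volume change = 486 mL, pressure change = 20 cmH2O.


C = dV / dP
C = 486 / 20
C = 24.3 mL/cmH2O


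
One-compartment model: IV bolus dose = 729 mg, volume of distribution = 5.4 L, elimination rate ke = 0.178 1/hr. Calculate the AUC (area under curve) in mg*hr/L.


C0 = Dose/Vd = 729/5.4 = 135 mg/L
AUC = C0/ke = 135/0.178
AUC = 758.4 mg*hr/L


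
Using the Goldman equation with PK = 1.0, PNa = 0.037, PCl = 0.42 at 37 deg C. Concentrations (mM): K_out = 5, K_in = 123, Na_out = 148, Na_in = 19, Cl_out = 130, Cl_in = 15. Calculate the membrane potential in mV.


Vm = (RT/F)*ln((PK*Ko + PNa*Nao + PCl*Cli)/(PK*Ki + PNa*Nai + PCl*Clo))
Numer = 16.776, Denom = 178.303
Vm = -63.17 mV


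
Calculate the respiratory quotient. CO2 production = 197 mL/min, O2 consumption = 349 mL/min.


RQ = VCO2 / VO2
RQ = 197 / 349
RQ = 0.5645


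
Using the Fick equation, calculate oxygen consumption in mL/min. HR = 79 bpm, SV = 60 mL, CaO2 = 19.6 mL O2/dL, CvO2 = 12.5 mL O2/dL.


CO = HR*SV = 79*60/1000 = 4.74 L/min
a-v O2 diff = 19.6 - 12.5 = 7.1 mL/dL
VO2 = CO * (CaO2-CvO2) * 10 dL/L
VO2 = 4.74 * 7.1 * 10
VO2 = 336.5 mL/min


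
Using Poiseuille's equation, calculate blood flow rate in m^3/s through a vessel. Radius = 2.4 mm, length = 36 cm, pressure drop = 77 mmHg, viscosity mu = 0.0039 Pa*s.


Q = pi*r^4*dP / (8*mu*L)
r = 0.0024 m, L = 0.36 m
dP = 77 mmHg = 10265.794 Pa
Q = 9.5264e-05 m^3/s


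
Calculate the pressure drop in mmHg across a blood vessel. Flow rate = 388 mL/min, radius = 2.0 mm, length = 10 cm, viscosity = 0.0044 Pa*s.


dP = 8*mu*L*Q / (pi*r^4)
Q = 388 mL/min = 6.46667e-06 m^3/s
dP = 452.849 Pa = 452.849 / 133.322 mmHg = 3.397 mmHg


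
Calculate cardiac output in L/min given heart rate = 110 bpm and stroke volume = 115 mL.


CO = HR * SV
CO = 110 * 115 / 1000
CO = 12.65 L/min


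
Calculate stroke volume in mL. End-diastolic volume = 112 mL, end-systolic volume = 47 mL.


SV = EDV - ESV
SV = 112 - 47
SV = 65 mL


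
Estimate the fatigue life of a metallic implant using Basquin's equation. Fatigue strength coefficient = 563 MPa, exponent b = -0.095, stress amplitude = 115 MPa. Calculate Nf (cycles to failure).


sigma_a = sigma_f' * (2Nf)^b
2Nf = (sigma_a/sigma_f')^(1/b)
2Nf = (115/563)^(1/-0.095)
2Nf = 18245835
Nf = 9.1229e+06


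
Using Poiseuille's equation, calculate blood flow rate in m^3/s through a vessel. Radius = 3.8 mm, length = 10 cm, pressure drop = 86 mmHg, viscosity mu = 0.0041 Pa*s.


Q = pi*r^4*dP / (8*mu*L)
r = 0.0038 m, L = 0.1 m
dP = 86 mmHg = 11465.692 Pa
Q = 0.00229 m^3/s


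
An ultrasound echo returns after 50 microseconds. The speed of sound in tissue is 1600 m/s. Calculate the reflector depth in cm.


depth = c * t / 2
t = 50 us = 5.0000e-05 s
depth = 1600 * 5.0000e-05 / 2
depth = 0.04 m = 4 cm


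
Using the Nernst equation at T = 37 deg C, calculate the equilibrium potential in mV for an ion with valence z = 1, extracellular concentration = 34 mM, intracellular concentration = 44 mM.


E = (RT/(zF)) * ln(C_out/C_in)
T = 37 + 273.15 = 310.15 K
E = (8.314 * 310.15 / (1 * 96485)) * ln(34/44)
E = -6.891 mV


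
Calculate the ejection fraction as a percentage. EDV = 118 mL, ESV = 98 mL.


SV = EDV - ESV = 118 - 98 = 20 mL
EF = SV/EDV * 100 = 20/118 * 100
EF = 16.95%


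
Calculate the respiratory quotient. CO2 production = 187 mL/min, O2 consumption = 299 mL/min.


RQ = VCO2 / VO2
RQ = 187 / 299
RQ = 0.6254


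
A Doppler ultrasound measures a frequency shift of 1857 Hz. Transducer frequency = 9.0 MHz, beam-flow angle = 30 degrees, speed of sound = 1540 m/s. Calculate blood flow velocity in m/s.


v = fd * c / (2 * f0 * cos(theta))
v = 1857 * 1540 / (2 * 9.0000e+06 * cos(30))
v = 0.1835 m/s


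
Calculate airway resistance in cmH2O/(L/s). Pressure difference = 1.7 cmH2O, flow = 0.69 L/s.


R = dP / flow
R = 1.7 / 0.69
R = 2.464 cmH2O/(L/s)


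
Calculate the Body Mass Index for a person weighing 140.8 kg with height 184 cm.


BMI = weight / height^2
height = 184 cm = 1.84 m
BMI = 140.8 / 1.84^2
BMI = 41.59 kg/m^2


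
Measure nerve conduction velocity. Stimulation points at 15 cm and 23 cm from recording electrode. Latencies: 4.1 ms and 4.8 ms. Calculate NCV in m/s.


Distance = (23 - 15) / 100 = 0.08 m
dt = (4.8 - 4.1) / 1000 = 7.0000e-04 s
NCV = dist / dt = 114.3 m/s


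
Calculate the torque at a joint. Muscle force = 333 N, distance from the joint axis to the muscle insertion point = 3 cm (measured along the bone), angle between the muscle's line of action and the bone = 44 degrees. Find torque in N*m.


Torque = F * d * sin(theta)   (moment arm = d*sin(theta))
d = 3 cm = 0.03 m
Torque = 333 * 0.03 * sin(44)
Torque = 6.94 N*m


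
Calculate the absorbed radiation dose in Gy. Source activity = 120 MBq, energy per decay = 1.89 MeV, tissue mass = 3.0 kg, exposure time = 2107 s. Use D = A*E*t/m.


A = 120 MBq = 1.2000e+08 Bq
E = 1.89 MeV = 3.02778e-13 J
D = A*E*t/m = 1.2000e+08*3.02778e-13*2107/3.0
D = 0.02552 Gy


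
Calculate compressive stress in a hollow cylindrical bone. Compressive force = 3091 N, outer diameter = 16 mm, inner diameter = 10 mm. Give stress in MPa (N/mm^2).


A = pi*(r_o^2 - r_i^2)
r_o = 8 mm, r_i = 5 mm
A = 122.522 mm^2
sigma = F/A = 3091 / 122.522
sigma = 25.23 MPa


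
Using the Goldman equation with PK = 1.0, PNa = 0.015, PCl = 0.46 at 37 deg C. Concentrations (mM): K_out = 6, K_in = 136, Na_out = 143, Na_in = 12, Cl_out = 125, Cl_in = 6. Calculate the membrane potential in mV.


Vm = (RT/F)*ln((PK*Ko + PNa*Nao + PCl*Cli)/(PK*Ki + PNa*Nai + PCl*Clo))
Numer = 10.905, Denom = 193.68
Vm = -76.89 mV


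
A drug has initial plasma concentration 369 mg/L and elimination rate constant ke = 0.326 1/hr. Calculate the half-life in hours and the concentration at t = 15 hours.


t_half = ln(2) / ke = 0.693147 / 0.326 = 2.126 hr
C(t) = C0 * exp(-ke*t) = 369 * exp(-0.326*15)
C(15) = 2.775 mg/L


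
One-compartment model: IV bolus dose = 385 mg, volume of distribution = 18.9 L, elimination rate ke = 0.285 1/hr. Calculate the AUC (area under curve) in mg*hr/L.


C0 = Dose/Vd = 385/18.9 = 20.3704 mg/L
AUC = C0/ke = 20.3704/0.285
AUC = 71.48 mg*hr/L


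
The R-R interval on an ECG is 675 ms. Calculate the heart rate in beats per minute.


HR = 60 / RR_interval(s)
RR = 675 ms = 0.675 s
HR = 60 / 0.675 = 88.89 bpm


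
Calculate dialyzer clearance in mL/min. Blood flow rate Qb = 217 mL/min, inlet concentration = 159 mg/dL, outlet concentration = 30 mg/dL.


K = Qb * (Cb_in - Cb_out) / Cb_in
K = 217 * (159 - 30) / 159
K = 176.1 mL/min


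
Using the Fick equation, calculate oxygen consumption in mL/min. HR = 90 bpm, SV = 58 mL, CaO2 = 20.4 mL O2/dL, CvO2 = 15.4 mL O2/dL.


CO = HR*SV = 90*58/1000 = 5.22 L/min
a-v O2 diff = 20.4 - 15.4 = 5 mL/dL
VO2 = CO * (CaO2-CvO2) * 10 dL/L
VO2 = 5.22 * 5 * 10
VO2 = 261 mL/min


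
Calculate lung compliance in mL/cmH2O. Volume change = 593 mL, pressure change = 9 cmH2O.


C = dV / dP
C = 593 / 9
C = 65.89 mL/cmH2O


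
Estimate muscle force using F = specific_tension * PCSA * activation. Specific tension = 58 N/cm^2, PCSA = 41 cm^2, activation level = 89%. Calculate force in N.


F = sigma * PCSA * activation
F = 58 * 41 * 0.89
F = 2116 N


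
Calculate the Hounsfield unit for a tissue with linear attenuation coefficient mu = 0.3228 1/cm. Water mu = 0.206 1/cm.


HU = ((mu_tissue - mu_water) / mu_water) * 1000
HU = ((0.3228 - 0.206) / 0.206) * 1000
HU = 567


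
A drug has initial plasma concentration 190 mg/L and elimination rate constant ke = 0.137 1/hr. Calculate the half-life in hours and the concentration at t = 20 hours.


t_half = ln(2) / ke = 0.693147 / 0.137 = 5.059 hr
C(t) = C0 * exp(-ke*t) = 190 * exp(-0.137*20)
C(20) = 12.27 mg/L


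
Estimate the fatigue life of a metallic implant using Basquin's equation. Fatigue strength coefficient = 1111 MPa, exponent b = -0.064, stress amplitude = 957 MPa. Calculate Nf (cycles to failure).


sigma_a = sigma_f' * (2Nf)^b
2Nf = (sigma_a/sigma_f')^(1/b)
2Nf = (957/1111)^(1/-0.064)
2Nf = 10.292791
Nf = 5.146


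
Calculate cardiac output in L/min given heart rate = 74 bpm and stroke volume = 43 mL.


CO = HR * SV
CO = 74 * 43 / 1000
CO = 3.182 L/min


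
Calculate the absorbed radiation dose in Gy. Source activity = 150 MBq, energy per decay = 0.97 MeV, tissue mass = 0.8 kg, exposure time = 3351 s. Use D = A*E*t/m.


A = 150 MBq = 1.5000e+08 Bq
E = 0.97 MeV = 1.55394e-13 J
D = A*E*t/m = 1.5000e+08*1.55394e-13*3351/0.8
D = 0.09764 Gy


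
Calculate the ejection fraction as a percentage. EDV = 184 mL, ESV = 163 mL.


SV = EDV - ESV = 184 - 163 = 21 mL
EF = SV/EDV * 100 = 21/184 * 100
EF = 11.41%


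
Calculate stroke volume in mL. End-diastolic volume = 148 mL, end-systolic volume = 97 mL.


SV = EDV - ESV
SV = 148 - 97
SV = 51 mL


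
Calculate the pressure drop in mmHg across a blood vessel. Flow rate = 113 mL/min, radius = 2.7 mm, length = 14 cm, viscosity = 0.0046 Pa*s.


dP = 8*mu*L*Q / (pi*r^4)
Q = 113 mL/min = 1.88333e-06 m^3/s
dP = 58.1162 Pa = 58.1162 / 133.322 mmHg = 0.4359 mmHg


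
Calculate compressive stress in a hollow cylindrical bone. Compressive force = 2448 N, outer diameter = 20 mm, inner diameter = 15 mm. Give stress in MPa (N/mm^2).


A = pi*(r_o^2 - r_i^2)
r_o = 10 mm, r_i = 7.5 mm
A = 137.445 mm^2
sigma = F/A = 2448 / 137.445
sigma = 17.81 MPa


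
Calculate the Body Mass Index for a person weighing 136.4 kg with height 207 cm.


BMI = weight / height^2
height = 207 cm = 2.07 m
BMI = 136.4 / 2.07^2
BMI = 31.83 kg/m^2


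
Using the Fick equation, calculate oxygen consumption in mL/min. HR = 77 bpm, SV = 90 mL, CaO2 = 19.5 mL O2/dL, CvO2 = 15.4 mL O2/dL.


CO = HR*SV = 77*90/1000 = 6.93 L/min
a-v O2 diff = 19.5 - 15.4 = 4.1 mL/dL
VO2 = CO * (CaO2-CvO2) * 10 dL/L
VO2 = 6.93 * 4.1 * 10
VO2 = 284.1 mL/min


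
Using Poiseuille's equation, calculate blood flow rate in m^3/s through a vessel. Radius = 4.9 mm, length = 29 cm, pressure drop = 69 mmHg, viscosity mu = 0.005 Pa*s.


Q = pi*r^4*dP / (8*mu*L)
r = 0.0049 m, L = 0.29 m
dP = 69 mmHg = 9199.218 Pa
Q = 0.001436 m^3/s


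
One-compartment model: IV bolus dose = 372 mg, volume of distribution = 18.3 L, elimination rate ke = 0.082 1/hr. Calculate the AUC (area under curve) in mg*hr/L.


C0 = Dose/Vd = 372/18.3 = 20.3279 mg/L
AUC = C0/ke = 20.3279/0.082
AUC = 247.9 mg*hr/L


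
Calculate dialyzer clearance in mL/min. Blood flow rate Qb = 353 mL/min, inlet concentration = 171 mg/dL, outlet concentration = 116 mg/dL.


K = Qb * (Cb_in - Cb_out) / Cb_in
K = 353 * (171 - 116) / 171
K = 113.5 mL/min


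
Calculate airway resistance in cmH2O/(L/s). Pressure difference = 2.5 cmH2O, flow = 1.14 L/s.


R = dP / flow
R = 2.5 / 1.14
R = 2.193 cmH2O/(L/s)


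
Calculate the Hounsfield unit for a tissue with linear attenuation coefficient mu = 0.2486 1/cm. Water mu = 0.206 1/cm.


HU = ((mu_tissue - mu_water) / mu_water) * 1000
HU = ((0.2486 - 0.206) / 0.206) * 1000
HU = 206.8


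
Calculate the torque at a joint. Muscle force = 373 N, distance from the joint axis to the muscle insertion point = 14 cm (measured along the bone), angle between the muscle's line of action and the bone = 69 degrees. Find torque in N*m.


Torque = F * d * sin(theta)   (moment arm = d*sin(theta))
d = 14 cm = 0.14 m
Torque = 373 * 0.14 * sin(69)
Torque = 48.75 N*m


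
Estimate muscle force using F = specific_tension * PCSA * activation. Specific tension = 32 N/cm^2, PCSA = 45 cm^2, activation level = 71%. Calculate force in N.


F = sigma * PCSA * activation
F = 32 * 45 * 0.71
F = 1022 N


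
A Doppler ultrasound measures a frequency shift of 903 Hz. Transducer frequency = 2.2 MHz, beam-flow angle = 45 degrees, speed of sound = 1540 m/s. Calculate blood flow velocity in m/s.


v = fd * c / (2 * f0 * cos(theta))
v = 903 * 1540 / (2 * 2.2000e+06 * cos(45))
v = 0.447 m/s


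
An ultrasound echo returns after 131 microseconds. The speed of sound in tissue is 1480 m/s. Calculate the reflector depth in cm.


depth = c * t / 2
t = 131 us = 1.3100e-04 s
depth = 1480 * 1.3100e-04 / 2
depth = 0.09694 m = 9.694 cm


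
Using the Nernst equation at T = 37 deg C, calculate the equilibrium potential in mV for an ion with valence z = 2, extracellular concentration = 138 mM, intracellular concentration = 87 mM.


E = (RT/(zF)) * ln(C_out/C_in)
T = 37 + 273.15 = 310.15 K
E = (8.314 * 310.15 / (2 * 96485)) * ln(138/87)
E = 6.165 mV


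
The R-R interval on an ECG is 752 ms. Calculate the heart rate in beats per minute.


HR = 60 / RR_interval(s)
RR = 752 ms = 0.752 s
HR = 60 / 0.752 = 79.79 bpm


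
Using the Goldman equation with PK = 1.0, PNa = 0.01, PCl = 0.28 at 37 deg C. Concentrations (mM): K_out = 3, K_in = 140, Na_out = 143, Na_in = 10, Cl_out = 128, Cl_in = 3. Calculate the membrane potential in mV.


Vm = (RT/F)*ln((PK*Ko + PNa*Nao + PCl*Cli)/(PK*Ki + PNa*Nai + PCl*Clo))
Numer = 5.27, Denom = 175.94
Vm = -93.76 mV


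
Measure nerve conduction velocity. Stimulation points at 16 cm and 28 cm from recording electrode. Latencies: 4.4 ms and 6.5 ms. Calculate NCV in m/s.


Distance = (28 - 16) / 100 = 0.12 m
dt = (6.5 - 4.4) / 1000 = 0.0021 s
NCV = dist / dt = 57.14 m/s


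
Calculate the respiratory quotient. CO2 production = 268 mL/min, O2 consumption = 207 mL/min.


RQ = VCO2 / VO2
RQ = 268 / 207
RQ = 1.295


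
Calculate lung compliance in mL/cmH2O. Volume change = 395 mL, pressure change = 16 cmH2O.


C = dV / dP
C = 395 / 16
C = 24.69 mL/cmH2O


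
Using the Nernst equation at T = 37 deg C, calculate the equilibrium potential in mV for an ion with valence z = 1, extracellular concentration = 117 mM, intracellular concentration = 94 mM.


E = (RT/(zF)) * ln(C_out/C_in)
T = 37 + 273.15 = 310.15 K
E = (8.314 * 310.15 / (1 * 96485)) * ln(117/94)
E = 5.85 mV


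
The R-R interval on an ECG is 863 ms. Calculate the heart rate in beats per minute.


HR = 60 / RR_interval(s)
RR = 863 ms = 0.863 s
HR = 60 / 0.863 = 69.52 bpm


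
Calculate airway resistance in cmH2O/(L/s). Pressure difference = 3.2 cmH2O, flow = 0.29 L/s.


R = dP / flow
R = 3.2 / 0.29
R = 11.03 cmH2O/(L/s)


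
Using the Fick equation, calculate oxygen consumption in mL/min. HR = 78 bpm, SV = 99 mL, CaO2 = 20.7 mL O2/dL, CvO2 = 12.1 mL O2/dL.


CO = HR*SV = 78*99/1000 = 7.722 L/min
a-v O2 diff = 20.7 - 12.1 = 8.6 mL/dL
VO2 = CO * (CaO2-CvO2) * 10 dL/L
VO2 = 7.722 * 8.6 * 10
VO2 = 664.1 mL/min


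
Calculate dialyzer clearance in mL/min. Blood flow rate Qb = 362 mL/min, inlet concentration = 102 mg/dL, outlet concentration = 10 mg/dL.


K = Qb * (Cb_in - Cb_out) / Cb_in
K = 362 * (102 - 10) / 102
K = 326.5 mL/min


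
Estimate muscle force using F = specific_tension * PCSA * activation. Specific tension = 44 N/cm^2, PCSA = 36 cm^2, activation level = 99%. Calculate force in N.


F = sigma * PCSA * activation
F = 44 * 36 * 0.99
F = 1568 N


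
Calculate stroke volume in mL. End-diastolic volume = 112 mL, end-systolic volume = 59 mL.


SV = EDV - ESV
SV = 112 - 59
SV = 53 mL


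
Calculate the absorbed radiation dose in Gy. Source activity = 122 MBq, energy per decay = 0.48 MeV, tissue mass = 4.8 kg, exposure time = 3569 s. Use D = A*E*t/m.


A = 122 MBq = 1.2200e+08 Bq
E = 0.48 MeV = 7.6896e-14 J
D = A*E*t/m = 1.2200e+08*7.6896e-14*3569/4.8
D = 0.006975 Gy


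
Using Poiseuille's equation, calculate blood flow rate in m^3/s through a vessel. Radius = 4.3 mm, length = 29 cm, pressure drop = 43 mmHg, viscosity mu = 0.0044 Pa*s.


Q = pi*r^4*dP / (8*mu*L)
r = 0.0043 m, L = 0.29 m
dP = 43 mmHg = 5732.846 Pa
Q = 6.0319e-04 m^3/s


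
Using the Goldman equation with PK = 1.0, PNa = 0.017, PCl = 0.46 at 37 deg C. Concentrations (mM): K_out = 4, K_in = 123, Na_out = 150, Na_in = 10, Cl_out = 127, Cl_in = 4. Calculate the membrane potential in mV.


Vm = (RT/F)*ln((PK*Ko + PNa*Nao + PCl*Cli)/(PK*Ki + PNa*Nai + PCl*Clo))
Numer = 8.39, Denom = 181.59
Vm = -82.17 mV


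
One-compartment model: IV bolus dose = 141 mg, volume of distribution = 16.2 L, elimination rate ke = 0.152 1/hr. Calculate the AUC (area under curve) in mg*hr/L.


C0 = Dose/Vd = 141/16.2 = 8.7037 mg/L
AUC = C0/ke = 8.7037/0.152
AUC = 57.26 mg*hr/L


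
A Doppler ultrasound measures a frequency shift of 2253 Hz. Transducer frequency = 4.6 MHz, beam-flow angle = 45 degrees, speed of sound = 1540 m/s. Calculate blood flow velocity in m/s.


v = fd * c / (2 * f0 * cos(theta))
v = 2253 * 1540 / (2 * 4.6000e+06 * cos(45))
v = 0.5333 m/s


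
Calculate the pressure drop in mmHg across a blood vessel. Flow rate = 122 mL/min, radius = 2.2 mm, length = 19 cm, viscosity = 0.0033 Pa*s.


dP = 8*mu*L*Q / (pi*r^4)
Q = 122 mL/min = 2.03333e-06 m^3/s
dP = 138.588 Pa = 138.588 / 133.322 mmHg = 1.039 mmHg


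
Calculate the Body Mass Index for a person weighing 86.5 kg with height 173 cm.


BMI = weight / height^2
height = 173 cm = 1.73 m
BMI = 86.5 / 1.73^2
BMI = 28.9 kg/m^2


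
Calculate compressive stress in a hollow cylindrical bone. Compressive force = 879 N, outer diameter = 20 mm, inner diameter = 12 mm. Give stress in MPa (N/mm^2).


A = pi*(r_o^2 - r_i^2)
r_o = 10 mm, r_i = 6 mm
A = 201.062 mm^2
sigma = F/A = 879 / 201.062
sigma = 4.372 MPa


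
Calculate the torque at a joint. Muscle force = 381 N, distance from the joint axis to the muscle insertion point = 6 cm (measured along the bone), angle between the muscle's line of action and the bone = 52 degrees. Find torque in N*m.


Torque = F * d * sin(theta)   (moment arm = d*sin(theta))
d = 6 cm = 0.06 m
Torque = 381 * 0.06 * sin(52)
Torque = 18.01 N*m


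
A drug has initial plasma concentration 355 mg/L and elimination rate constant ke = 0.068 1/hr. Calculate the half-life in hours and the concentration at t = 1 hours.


t_half = ln(2) / ke = 0.693147 / 0.068 = 10.19 hr
C(t) = C0 * exp(-ke*t) = 355 * exp(-0.068*1)
C(1) = 331.7 mg/L


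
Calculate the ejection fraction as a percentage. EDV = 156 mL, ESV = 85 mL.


SV = EDV - ESV = 156 - 85 = 71 mL
EF = SV/EDV * 100 = 71/156 * 100
EF = 45.51%


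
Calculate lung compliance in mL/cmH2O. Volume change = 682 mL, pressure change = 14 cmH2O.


C = dV / dP
C = 682 / 14
C = 48.71 mL/cmH2O


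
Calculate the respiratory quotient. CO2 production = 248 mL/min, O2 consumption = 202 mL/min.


RQ = VCO2 / VO2
RQ = 248 / 202
RQ = 1.228


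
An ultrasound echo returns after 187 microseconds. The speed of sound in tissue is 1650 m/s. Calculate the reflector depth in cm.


depth = c * t / 2
t = 187 us = 1.8700e-04 s
depth = 1650 * 1.8700e-04 / 2
depth = 0.154275 m = 15.4275 cm


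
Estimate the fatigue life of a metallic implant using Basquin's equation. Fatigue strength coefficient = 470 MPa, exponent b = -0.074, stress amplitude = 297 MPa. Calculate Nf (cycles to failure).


sigma_a = sigma_f' * (2Nf)^b
2Nf = (sigma_a/sigma_f')^(1/b)
2Nf = (297/470)^(1/-0.074)
2Nf = 494.08631
Nf = 247


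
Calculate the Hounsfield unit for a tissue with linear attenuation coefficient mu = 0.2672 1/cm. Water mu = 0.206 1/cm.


HU = ((mu_tissue - mu_water) / mu_water) * 1000
HU = ((0.2672 - 0.206) / 0.206) * 1000
HU = 297.1


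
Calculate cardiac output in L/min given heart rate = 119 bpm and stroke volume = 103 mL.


CO = HR * SV
CO = 119 * 103 / 1000
CO = 12.26 L/min


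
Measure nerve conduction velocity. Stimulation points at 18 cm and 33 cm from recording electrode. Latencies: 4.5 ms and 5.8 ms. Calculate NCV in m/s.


Distance = (33 - 18) / 100 = 0.15 m
dt = (5.8 - 4.5) / 1000 = 0.0013 s
NCV = dist / dt = 115.4 m/s


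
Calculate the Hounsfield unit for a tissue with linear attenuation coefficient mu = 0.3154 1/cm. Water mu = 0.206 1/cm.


HU = ((mu_tissue - mu_water) / mu_water) * 1000
HU = ((0.3154 - 0.206) / 0.206) * 1000
HU = 531.1


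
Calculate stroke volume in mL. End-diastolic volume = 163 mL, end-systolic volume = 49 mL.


SV = EDV - ESV
SV = 163 - 49
SV = 114 mL


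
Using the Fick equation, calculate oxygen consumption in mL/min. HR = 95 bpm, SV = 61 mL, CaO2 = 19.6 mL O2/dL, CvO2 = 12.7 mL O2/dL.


CO = HR*SV = 95*61/1000 = 5.795 L/min
a-v O2 diff = 19.6 - 12.7 = 6.9 mL/dL
VO2 = CO * (CaO2-CvO2) * 10 dL/L
VO2 = 5.795 * 6.9 * 10
VO2 = 399.9 mL/min


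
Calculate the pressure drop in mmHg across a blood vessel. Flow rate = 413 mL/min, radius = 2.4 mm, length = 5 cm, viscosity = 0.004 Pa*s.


dP = 8*mu*L*Q / (pi*r^4)
Q = 413 mL/min = 6.88333e-06 m^3/s
dP = 105.663 Pa = 105.663 / 133.322 mmHg = 0.7925 mmHg


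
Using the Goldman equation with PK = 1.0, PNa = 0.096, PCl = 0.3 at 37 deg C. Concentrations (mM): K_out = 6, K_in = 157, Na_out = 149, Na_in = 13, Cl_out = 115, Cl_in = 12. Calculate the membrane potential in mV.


Vm = (RT/F)*ln((PK*Ko + PNa*Nao + PCl*Cli)/(PK*Ki + PNa*Nai + PCl*Clo))
Numer = 23.904, Denom = 192.748
Vm = -55.78 mV


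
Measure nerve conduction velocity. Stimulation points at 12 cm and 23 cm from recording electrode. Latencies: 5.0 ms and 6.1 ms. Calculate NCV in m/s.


Distance = (23 - 12) / 100 = 0.11 m
dt = (6.1 - 5.0) / 1000 = 0.0011 s
NCV = dist / dt = 100 m/s


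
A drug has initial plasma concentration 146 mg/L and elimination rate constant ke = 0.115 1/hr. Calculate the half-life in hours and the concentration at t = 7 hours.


t_half = ln(2) / ke = 0.693147 / 0.115 = 6.027 hr
C(t) = C0 * exp(-ke*t) = 146 * exp(-0.115*7)
C(7) = 65.27 mg/L


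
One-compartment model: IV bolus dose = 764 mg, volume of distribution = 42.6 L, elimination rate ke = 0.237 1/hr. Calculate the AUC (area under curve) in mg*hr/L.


C0 = Dose/Vd = 764/42.6 = 17.9343 mg/L
AUC = C0/ke = 17.9343/0.237
AUC = 75.67 mg*hr/L


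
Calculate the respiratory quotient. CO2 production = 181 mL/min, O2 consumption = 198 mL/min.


RQ = VCO2 / VO2
RQ = 181 / 198
RQ = 0.9141


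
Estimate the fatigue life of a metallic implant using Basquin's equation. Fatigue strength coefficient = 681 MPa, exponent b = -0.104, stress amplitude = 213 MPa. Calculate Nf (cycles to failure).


sigma_a = sigma_f' * (2Nf)^b
2Nf = (sigma_a/sigma_f')^(1/b)
2Nf = (213/681)^(1/-0.104)
2Nf = 71372.964
Nf = 3.569e+04


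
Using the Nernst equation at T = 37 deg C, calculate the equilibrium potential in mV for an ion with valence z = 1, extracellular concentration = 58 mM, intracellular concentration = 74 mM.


E = (RT/(zF)) * ln(C_out/C_in)
T = 37 + 273.15 = 310.15 K
E = (8.314 * 310.15 / (1 * 96485)) * ln(58/74)
E = -6.511 mV


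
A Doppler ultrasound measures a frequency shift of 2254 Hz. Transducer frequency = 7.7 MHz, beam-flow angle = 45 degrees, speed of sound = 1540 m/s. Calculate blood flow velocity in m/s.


v = fd * c / (2 * f0 * cos(theta))
v = 2254 * 1540 / (2 * 7.7000e+06 * cos(45))
v = 0.3188 m/s


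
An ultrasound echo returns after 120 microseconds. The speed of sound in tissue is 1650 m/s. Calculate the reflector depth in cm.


depth = c * t / 2
t = 120 us = 1.2000e-04 s
depth = 1650 * 1.2000e-04 / 2
depth = 0.099 m = 9.9 cm


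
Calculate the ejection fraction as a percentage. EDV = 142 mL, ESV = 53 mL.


SV = EDV - ESV = 142 - 53 = 89 mL
EF = SV/EDV * 100 = 89/142 * 100
EF = 62.68%


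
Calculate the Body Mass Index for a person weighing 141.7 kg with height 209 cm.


BMI = weight / height^2
height = 209 cm = 2.09 m
BMI = 141.7 / 2.09^2
BMI = 32.44 kg/m^2


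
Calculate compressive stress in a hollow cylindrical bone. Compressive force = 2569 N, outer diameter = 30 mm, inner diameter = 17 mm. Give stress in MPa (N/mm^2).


A = pi*(r_o^2 - r_i^2)
r_o = 15 mm, r_i = 8.5 mm
A = 479.878 mm^2
sigma = F/A = 2569 / 479.878
sigma = 5.353 MPa


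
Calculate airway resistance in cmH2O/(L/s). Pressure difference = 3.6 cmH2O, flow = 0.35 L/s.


R = dP / flow
R = 3.6 / 0.35
R = 10.29 cmH2O/(L/s)


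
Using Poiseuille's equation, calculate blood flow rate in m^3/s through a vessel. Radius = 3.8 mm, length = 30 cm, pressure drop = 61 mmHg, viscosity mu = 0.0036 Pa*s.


Q = pi*r^4*dP / (8*mu*L)
r = 0.0038 m, L = 0.3 m
dP = 61 mmHg = 8132.642 Pa
Q = 6.1660e-04 m^3/s


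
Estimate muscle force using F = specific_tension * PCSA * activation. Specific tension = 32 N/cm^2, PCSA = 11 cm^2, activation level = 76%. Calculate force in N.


F = sigma * PCSA * activation
F = 32 * 11 * 0.76
F = 267.5 N


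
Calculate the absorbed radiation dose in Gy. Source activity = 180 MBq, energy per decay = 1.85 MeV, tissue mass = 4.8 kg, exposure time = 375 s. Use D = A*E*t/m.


A = 180 MBq = 1.8000e+08 Bq
E = 1.85 MeV = 2.9637e-13 J
D = A*E*t/m = 1.8000e+08*2.9637e-13*375/4.8
D = 0.004168 Gy


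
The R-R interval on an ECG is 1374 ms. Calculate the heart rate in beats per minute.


HR = 60 / RR_interval(s)
RR = 1374 ms = 1.374 s
HR = 60 / 1.374 = 43.67 bpm


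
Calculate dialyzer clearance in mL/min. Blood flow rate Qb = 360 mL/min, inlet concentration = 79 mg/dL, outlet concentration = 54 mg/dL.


K = Qb * (Cb_in - Cb_out) / Cb_in
K = 360 * (79 - 54) / 79
K = 113.9 mL/min


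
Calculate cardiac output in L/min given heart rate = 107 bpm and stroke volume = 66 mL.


CO = HR * SV
CO = 107 * 66 / 1000
CO = 7.062 L/min


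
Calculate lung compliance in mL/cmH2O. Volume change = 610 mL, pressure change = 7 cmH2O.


C = dV / dP
C = 610 / 7
C = 87.14 mL/cmH2O


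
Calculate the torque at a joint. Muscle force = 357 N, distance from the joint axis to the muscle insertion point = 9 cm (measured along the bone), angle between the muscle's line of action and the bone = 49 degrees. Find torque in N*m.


Torque = F * d * sin(theta)   (moment arm = d*sin(theta))
d = 9 cm = 0.09 m
Torque = 357 * 0.09 * sin(49)
Torque = 24.25 N*m


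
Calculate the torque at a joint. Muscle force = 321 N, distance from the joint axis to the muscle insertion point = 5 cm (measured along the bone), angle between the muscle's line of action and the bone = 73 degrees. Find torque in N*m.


Torque = F * d * sin(theta)   (moment arm = d*sin(theta))
d = 5 cm = 0.05 m
Torque = 321 * 0.05 * sin(73)
Torque = 15.35 N*m


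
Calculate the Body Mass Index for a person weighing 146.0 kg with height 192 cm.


BMI = weight / height^2
height = 192 cm = 1.92 m
BMI = 146.0 / 1.92^2
BMI = 39.61 kg/m^2


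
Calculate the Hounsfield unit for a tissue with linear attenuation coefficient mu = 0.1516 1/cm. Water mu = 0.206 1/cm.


HU = ((mu_tissue - mu_water) / mu_water) * 1000
HU = ((0.1516 - 0.206) / 0.206) * 1000
HU = -264.1


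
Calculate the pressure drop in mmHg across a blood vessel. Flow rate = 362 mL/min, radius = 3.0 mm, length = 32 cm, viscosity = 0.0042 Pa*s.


dP = 8*mu*L*Q / (pi*r^4)
Q = 362 mL/min = 6.03333e-06 m^3/s
dP = 254.924 Pa = 254.924 / 133.322 mmHg = 1.912 mmHg


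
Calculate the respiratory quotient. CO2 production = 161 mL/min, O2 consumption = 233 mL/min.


RQ = VCO2 / VO2
RQ = 161 / 233
RQ = 0.691


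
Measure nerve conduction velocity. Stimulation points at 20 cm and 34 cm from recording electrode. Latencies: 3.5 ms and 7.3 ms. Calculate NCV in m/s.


Distance = (34 - 20) / 100 = 0.14 m
dt = (7.3 - 3.5) / 1000 = 0.0038 s
NCV = dist / dt = 36.84 m/s


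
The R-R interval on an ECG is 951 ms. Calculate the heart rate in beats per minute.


HR = 60 / RR_interval(s)
RR = 951 ms = 0.951 s
HR = 60 / 0.951 = 63.09 bpm


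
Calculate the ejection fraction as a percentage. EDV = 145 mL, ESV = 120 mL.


SV = EDV - ESV = 145 - 120 = 25 mL
EF = SV/EDV * 100 = 25/145 * 100
EF = 17.24%


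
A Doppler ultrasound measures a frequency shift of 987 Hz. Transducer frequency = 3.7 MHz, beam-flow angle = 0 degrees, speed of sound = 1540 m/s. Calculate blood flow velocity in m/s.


v = fd * c / (2 * f0 * cos(theta))
v = 987 * 1540 / (2 * 3.7000e+06 * cos(0))
v = 0.2054 m/s


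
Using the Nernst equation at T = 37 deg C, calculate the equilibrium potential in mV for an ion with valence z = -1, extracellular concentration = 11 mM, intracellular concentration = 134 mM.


E = (RT/(zF)) * ln(C_out/C_in)
T = 37 + 273.15 = 310.15 K
E = (8.314 * 310.15 / (-1 * 96485)) * ln(11/134)
E = 66.81 mV


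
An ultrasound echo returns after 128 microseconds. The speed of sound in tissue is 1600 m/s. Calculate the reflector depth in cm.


depth = c * t / 2
t = 128 us = 1.2800e-04 s
depth = 1600 * 1.2800e-04 / 2
depth = 0.1024 m = 10.24 cm


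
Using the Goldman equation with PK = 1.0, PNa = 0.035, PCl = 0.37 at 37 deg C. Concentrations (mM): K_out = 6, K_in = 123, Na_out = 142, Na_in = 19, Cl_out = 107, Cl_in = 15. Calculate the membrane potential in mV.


Vm = (RT/F)*ln((PK*Ko + PNa*Nao + PCl*Cli)/(PK*Ki + PNa*Nai + PCl*Clo))
Numer = 16.52, Denom = 163.255
Vm = -61.22 mV


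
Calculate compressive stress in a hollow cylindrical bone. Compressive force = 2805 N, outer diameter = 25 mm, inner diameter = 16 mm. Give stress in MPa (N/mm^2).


A = pi*(r_o^2 - r_i^2)
r_o = 12.5 mm, r_i = 8 mm
A = 289.812 mm^2
sigma = F/A = 2805 / 289.812
sigma = 9.679 MPa


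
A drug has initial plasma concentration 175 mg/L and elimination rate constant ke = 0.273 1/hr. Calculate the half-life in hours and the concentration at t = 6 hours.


t_half = ln(2) / ke = 0.693147 / 0.273 = 2.539 hr
C(t) = C0 * exp(-ke*t) = 175 * exp(-0.273*6)
C(6) = 34.01 mg/L


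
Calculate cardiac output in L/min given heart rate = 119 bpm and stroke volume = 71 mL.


CO = HR * SV
CO = 119 * 71 / 1000
CO = 8.449 L/min


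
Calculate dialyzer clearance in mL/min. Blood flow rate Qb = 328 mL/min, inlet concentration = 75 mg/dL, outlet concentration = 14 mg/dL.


K = Qb * (Cb_in - Cb_out) / Cb_in
K = 328 * (75 - 14) / 75
K = 266.8 mL/min
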